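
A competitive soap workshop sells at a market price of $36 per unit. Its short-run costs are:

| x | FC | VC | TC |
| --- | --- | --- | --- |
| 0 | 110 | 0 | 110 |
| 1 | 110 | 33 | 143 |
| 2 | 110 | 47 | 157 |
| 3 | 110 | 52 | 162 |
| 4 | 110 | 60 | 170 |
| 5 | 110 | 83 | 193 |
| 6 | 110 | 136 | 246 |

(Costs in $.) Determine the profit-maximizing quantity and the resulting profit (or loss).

Profit at each row (π = 36x − TC): x=0: -110; x=1: -107; x=2: -85; x=3: -54; x=4: -26; x=5: -13; x=6: -30.
Profit is maximized at x = 5. AVC there is 83/5 = $16.60 ≤ P, so producing beats shutting down (which would give -$110).

x = 5; profit = -$13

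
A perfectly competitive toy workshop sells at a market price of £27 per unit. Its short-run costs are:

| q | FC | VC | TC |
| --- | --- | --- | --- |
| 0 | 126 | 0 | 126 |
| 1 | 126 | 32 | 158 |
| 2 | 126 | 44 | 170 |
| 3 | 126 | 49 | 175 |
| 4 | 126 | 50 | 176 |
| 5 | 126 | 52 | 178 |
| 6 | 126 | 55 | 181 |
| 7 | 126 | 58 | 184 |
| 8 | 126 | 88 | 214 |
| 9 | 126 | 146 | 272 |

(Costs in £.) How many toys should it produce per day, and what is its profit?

Compute π = P·q − TC at each output: q=0: -126; q=1: -131; q=2: -116; q=3: -94; q=4: -68; q=5: -43; q=6: -19; q=7: 5; q=8: 2; q=9: -29.
Profit is maximized at q = 7. AVC there is 58/7 = £8.29 ≤ P, so producing beats shutting down (which would give -£126).

q = 7; profit = £5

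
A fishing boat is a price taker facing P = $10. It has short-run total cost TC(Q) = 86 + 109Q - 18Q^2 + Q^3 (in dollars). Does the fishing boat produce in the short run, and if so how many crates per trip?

Variable cost is VC = 109Q - 18Q^2 + Q^3, so AVC = VC/Q = 109 - 18Q + Q^2 and MC = dTC/dQ = 109 - 36Q + 3Q^2.
The AVC parabola has its vertex at Q = 18/2 = 9, where AVC = 109 - 18·9 + 9^2 = $28.
P = $10 lies below min AVC = $28; no output level covers variable cost.
Best response: produce nothing and absorb the $86 fixed cost.

Shut down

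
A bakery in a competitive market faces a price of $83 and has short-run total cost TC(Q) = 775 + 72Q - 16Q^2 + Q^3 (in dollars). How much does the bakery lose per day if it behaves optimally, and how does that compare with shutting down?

Profit = -$49 at Q = 11

AVC = 72 - 16Q + Q^2 has its minimum $8 at Q = 8; price $83 clears that bar, so the firm operates.
With MC = 72 - 32Q + 3Q^2, P = MC on the upward-sloping part at Q* = 11.
TR = 83·11 = 913. TC = 775 + 187 = 962. Profit = 913 − 962 = -$49.
Shutting down would mean losing the fixed cost of $775, so operating at a loss of $49 is better by $726.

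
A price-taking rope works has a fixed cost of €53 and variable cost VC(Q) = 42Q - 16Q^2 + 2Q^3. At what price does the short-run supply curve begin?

Short-run supply begins at min AVC. From VC = 42Q - 16Q^2 + 2Q^3, AVC = 42 - 16Q + 2Q^2.
At the minimum of AVC, MC = AVC. MC = 42 - 32Q + 6Q^2; setting MC = AVC gives 4Q^2 - 16Q = 0, so Q = 4. min AVC = 10.
The firm shuts down for any P below €10.

€10 per unit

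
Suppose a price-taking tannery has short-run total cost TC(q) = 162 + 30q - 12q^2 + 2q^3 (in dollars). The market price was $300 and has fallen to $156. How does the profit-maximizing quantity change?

MC = 30 - 24q + 6q^2; the shutdown threshold is min AVC = $12 (at q = 3).
With P = $300 above the shutdown price, P = MC gives q = 9.
At P = $156 ≥ min AVC, set P = MC: q = 7. The firm stays open but cuts output.

Output falls from 9 to 7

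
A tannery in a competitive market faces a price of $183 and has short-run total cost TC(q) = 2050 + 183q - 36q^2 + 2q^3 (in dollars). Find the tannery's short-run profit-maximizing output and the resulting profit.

Profit = -$322 at q = 12

AVC = 183 - 36q + 2q^2 has its minimum $21 at q = 9; price $183 clears that bar, so the firm operates.
MC = 183 - 72q + 6q^2. Setting P = MC and taking the root on the rising branch gives q* = 12.
TR = 183·12 = 2196. TC = 2050 + 468 = 2518. Profit = 2196 − 2518 = -$322.
That loss of $322 beats the $2050 the firm would lose by shutting down; producing recovers $1728 of fixed cost.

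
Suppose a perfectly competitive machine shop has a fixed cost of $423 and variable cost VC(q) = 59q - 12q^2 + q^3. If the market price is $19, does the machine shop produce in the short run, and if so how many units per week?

Shut down

Strip out fixed cost: VC = 59q - 12q^2 + q^3. Then AVC = 59 - 12q + q^2 and MC = 59 - 24q + 3q^2.
AVC hits its minimum where MC = AVC, at q = 6, giving min AVC = 59 - 12·6 + 6^2 = $23.
P = $19 lies below min AVC = $23; no output level covers variable cost.
Best response: produce nothing and absorb the $423 fixed cost.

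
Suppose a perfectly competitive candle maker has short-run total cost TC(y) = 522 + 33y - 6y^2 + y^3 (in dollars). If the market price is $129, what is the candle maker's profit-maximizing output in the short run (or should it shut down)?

From TC, MC = TC'(y) = 33 - 12y + 3y^2 and AVC = VC/y = 33 - 6y + y^2.
AVC hits its minimum where MC = AVC, at y = 3, giving min AVC = 33 - 6·3 + 3^2 = $24.
Since P = $129 ≥ min AVC = $24, price covers variable cost and the firm should produce.
Solving P = MC: -96 - 12y + 3y^2 = 0 ⇒ y = -4 or 8. On the upward-sloping branch, y* = 8.
Check: AVC at y = 8 is $49 ≤ P, so revenue covers variable cost.
Profit = P·y − TC = 129·8 − 914 = $118.

Produce at y = 8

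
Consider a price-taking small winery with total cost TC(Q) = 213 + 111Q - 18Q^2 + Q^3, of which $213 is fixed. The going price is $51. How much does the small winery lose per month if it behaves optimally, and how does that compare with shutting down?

AVC = 111 - 18Q + Q^2 has its minimum $30 at Q = 9; price $51 clears that bar, so the firm operates.
MC = 111 - 36Q + 3Q^2. Setting P = MC and taking the root on the rising branch gives Q* = 10.
TR = 51·10 = 510. TC = 213 + 310 = 523. Profit = 510 − 523 = -$13.
That loss of $13 beats the $213 the firm would lose by shutting down; producing recovers $200 of fixed cost.

Profit = -$13 at Q = 10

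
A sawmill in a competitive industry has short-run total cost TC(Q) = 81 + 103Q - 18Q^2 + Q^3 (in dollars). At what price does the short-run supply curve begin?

$22 per unit

Short-run supply begins at min AVC. From VC = 103Q - 18Q^2 + Q^3, AVC = 103 - 18Q + Q^2.
dAVC/dQ = -18 + 2Q = 0 gives Q = 9. min AVC = 103 - 18·9 + 9^2 = 22.
The firm shuts down for any P below $22.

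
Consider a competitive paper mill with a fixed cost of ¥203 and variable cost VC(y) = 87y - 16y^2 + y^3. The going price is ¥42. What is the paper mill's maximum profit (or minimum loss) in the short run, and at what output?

Profit = -¥41 at y = 9

AVC = 87 - 16y + y^2; min AVC = ¥23 at y = 8. Since P = ¥42 ≥ min AVC, the firm produces.
With MC = 87 - 32y + 3y^2, P = MC on the upward-sloping part at y* = 9.
TR = 42·9 = 378. TC = 203 + 216 = 419. Profit = 378 − 419 = -¥41.
That loss of ¥41 beats the ¥203 the firm would lose by shutting down; producing recovers ¥162 of fixed cost.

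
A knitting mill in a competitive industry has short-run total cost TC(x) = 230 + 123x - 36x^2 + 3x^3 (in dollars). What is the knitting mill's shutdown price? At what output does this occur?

$15 per unit, at x = 6

Short-run supply begins at min AVC. From VC = 123x - 36x^2 + 3x^3, AVC = 123 - 36x + 3x^2.
At the minimum of AVC, MC = AVC. MC = 123 - 72x + 9x^2; setting MC = AVC gives 6x^2 - 36x = 0, so x = 6. min AVC = 15.
The firm shuts down for any P below $15.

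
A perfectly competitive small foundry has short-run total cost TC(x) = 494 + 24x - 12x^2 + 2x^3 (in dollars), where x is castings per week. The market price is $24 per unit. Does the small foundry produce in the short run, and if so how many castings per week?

Produce at x = 4

Strip out fixed cost: VC = 24x - 12x^2 + 2x^3. Then AVC = 24 - 12x + 2x^2 and MC = 24 - 24x + 6x^2.
AVC is minimized where dAVC/dx = -12 + 4x = 0, at x = 3; min AVC = 24 - 12·3 + 2·3^2 = $6.
Since P = $24 ≥ min AVC = $6, price covers variable cost and the firm should produce.
Solving P = MC: -24x + 6x^2 = 0 ⇒ x = 0 or 4. On the upward-sloping branch, x* = 4.
Check: AVC at x = 4 is $8 ≤ P, so revenue covers variable cost.
Profit = P·x − TC = 24·4 − 526 = -$430, a loss, but smaller than the $494 fixed cost the firm would lose by shutting down.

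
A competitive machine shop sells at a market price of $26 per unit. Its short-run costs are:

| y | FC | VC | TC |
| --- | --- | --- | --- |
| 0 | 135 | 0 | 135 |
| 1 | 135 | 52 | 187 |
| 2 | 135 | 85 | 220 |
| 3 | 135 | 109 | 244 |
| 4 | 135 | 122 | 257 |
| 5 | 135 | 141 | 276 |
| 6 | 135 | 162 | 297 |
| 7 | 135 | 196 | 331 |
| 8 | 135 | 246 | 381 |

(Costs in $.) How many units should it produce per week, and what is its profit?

y = 0 (shut down); profit = -$135

Compute π = P·y − TC at each output: y=0: -135; y=1: -161; y=2: -168; y=3: -166; y=4: -153; y=5: -146; y=6: -141; y=7: -149; y=8: -173.
Profit is highest at y = 0. Equivalently, the lowest AVC in the table is 162/6 ≈ $27 at y = 6, and P = $26 falls below it — price never covers variable cost, so the firm shuts down and loses only its fixed cost.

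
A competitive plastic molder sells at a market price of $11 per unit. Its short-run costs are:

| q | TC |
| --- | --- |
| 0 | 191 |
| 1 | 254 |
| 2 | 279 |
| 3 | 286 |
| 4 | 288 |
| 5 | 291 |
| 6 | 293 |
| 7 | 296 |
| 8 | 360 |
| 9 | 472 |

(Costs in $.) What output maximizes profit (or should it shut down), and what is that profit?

Profit at each row (π = 11q − TC): q=0: -191; q=1: -243; q=2: -257; q=3: -253; q=4: -244; q=5: -236; q=6: -227; q=7: -219; q=8: -272; q=9: -373.
Profit is highest at q = 0. Equivalently, the lowest AVC in the table is 105/7 ≈ $15 at q = 7, and P = $11 falls below it — price never covers variable cost, so the firm shuts down and loses only its fixed cost.

q = 0 (shut down); profit = -$191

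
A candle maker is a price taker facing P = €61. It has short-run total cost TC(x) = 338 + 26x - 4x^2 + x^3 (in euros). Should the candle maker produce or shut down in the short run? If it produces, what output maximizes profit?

Strip out fixed cost: VC = 26x - 4x^2 + x^3. Then AVC = 26 - 4x + x^2 and MC = 26 - 8x + 3x^2.
AVC hits its minimum where MC = AVC, at x = 2, giving min AVC = 26 - 4·2 + 2^2 = €22.
P = €61 exceeds min AVC = €22, so the firm stays open.
Solving P = MC: -35 - 8x + 3x^2 = 0 ⇒ x = -7/3 or 5. On the upward-sloping branch, x* = 5.
Check: AVC at x = 5 is €31 ≤ P, so revenue covers variable cost.
Profit = P·x − TC = 61·5 − 493 = -€188, a loss, but smaller than the €338 fixed cost the firm would lose by shutting down.

Produce at x = 5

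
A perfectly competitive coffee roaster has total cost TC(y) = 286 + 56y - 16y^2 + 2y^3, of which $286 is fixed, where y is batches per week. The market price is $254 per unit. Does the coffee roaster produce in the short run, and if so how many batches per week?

Produce at y = 9

Strip out fixed cost: VC = 56y - 16y^2 + 2y^3. Then AVC = 56 - 16y + 2y^2 and MC = 56 - 32y + 6y^2.
AVC is minimized where dAVC/dy = -16 + 4y = 0, at y = 4; min AVC = 56 - 16·4 + 2·4^2 = $24.
P = $254 exceeds min AVC = $24, so the firm stays open.
Solving P = MC: -198 - 32y + 6y^2 = 0 ⇒ y = -11/3 or 9. On the upward-sloping branch, y* = 9.
Check: AVC at y = 9 is $74 ≤ P, so revenue covers variable cost.
Profit = P·y − TC = 254·9 − 952 = $1334.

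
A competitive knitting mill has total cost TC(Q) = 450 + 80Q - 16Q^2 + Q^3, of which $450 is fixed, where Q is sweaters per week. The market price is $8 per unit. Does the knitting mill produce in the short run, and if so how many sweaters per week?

Shut down

From TC, MC = TC'(Q) = 80 - 32Q + 3Q^2 and AVC = VC/Q = 80 - 16Q + Q^2.
AVC hits its minimum where MC = AVC, at Q = 8, giving min AVC = 80 - 16·8 + 8^2 = $16.
With P < min AVC ($8 < $16), every unit sold adds to the loss.
The firm minimizes its loss by shutting down and losing only its fixed cost of $450.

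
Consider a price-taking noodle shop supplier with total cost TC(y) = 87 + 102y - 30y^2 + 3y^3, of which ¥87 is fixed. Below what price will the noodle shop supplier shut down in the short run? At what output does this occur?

¥27 per unit, at y = 5

Short-run supply begins at min AVC. From VC = 102y - 30y^2 + 3y^3, AVC = 102 - 30y + 3y^2.
dAVC/dy = -30 + 6y = 0 gives y = 5. min AVC = 102 - 30·5 + 3·5^2 = 27.
So the shutdown price is ¥27.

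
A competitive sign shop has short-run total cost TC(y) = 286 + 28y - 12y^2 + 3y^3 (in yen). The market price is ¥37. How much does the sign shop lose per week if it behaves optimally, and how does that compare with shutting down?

Profit = -¥232 at y = 3

AVC = 28 - 12y + 3y^2; min AVC = ¥16 at y = 2. Since P = ¥37 ≥ min AVC, the firm produces.
With MC = 28 - 24y + 9y^2, P = MC on the upward-sloping part at y* = 3.
TR = 37·3 = 111. TC = 286 + 57 = 343. Profit = 111 − 343 = -¥232.
That loss of ¥232 beats the ¥286 the firm would lose by shutting down; producing recovers ¥54 of fixed cost.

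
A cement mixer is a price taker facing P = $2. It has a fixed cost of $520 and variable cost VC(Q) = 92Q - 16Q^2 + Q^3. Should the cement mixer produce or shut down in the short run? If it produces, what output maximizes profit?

Shut down

From TC, MC = TC'(Q) = 92 - 32Q + 3Q^2 and AVC = VC/Q = 92 - 16Q + Q^2.
AVC is minimized where dAVC/dQ = -16 + 2Q = 0, at Q = 8; min AVC = 92 - 16·8 + 8^2 = $28.
With P < min AVC ($2 < $28), every unit sold adds to the loss.
Shutting down limits the loss to fixed cost, $520.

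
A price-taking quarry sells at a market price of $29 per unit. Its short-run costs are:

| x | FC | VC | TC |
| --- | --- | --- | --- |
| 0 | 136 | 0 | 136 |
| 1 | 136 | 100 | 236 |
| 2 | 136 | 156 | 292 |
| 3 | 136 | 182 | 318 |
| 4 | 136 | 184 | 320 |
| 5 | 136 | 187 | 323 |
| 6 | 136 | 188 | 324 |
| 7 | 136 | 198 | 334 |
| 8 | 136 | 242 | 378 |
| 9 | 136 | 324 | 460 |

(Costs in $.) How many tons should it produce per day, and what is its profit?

x = 7; profit = -$131

Profit at each row (π = 29x − TC): x=0: -136; x=1: -207; x=2: -234; x=3: -231; x=4: -204; x=5: -178; x=6: -150; x=7: -131; x=8: -146; x=9: -199.
Profit is maximized at x = 7. AVC there is 198/7 = $28.29 ≤ P, so producing beats shutting down (which would give -$136).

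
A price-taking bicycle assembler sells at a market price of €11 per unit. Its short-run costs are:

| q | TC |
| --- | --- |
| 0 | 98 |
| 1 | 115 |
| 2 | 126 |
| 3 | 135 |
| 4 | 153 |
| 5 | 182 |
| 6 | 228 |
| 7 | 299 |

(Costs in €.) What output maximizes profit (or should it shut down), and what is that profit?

Profit at each row (π = 11q − TC): q=0: -98; q=1: -104; q=2: -104; q=3: -102; q=4: -109; q=5: -127; q=6: -162; q=7: -222.
Profit is highest at q = 0. Equivalently, the lowest AVC in the table is 37/3 ≈ €12.33 at q = 3, and P = €11 falls below it — price never covers variable cost, so the firm shuts down and loses only its fixed cost.

q = 0 (shut down); profit = -€98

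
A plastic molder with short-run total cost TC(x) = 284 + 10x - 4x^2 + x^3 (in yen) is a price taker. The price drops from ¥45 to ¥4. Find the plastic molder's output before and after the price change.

Output falls from 5 to 0 (the firm shuts down)

AVC = 10 - 4x + x^2, minimized at x = 2 where min AVC = ¥6. MC = 10 - 8x + 3x^2.
At P = ¥45 ≥ min AVC, set P = MC on the rising branch: x = 5.
At P = ¥4 < min AVC = ¥6, price no longer covers variable cost at any output, so the firm shuts down: x = 0.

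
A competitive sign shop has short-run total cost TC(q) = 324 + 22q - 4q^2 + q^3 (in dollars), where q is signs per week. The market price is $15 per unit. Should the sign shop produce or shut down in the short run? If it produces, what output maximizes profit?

Shut down

From TC, MC = TC'(q) = 22 - 8q + 3q^2 and AVC = VC/q = 22 - 4q + q^2.
AVC hits its minimum where MC = AVC, at q = 2, giving min AVC = 22 - 4·2 + 2^2 = $18.
P = $15 lies below min AVC = $18; no output level covers variable cost.
Best response: produce nothing and absorb the $324 fixed cost.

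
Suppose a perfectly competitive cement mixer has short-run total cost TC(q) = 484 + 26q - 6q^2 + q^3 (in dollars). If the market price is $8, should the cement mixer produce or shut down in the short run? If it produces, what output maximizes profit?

From TC, MC = TC'(q) = 26 - 12q + 3q^2 and AVC = VC/q = 26 - 6q + q^2.
AVC is minimized where dAVC/dq = -6 + 2q = 0, at q = 3; min AVC = 26 - 6·3 + 3^2 = $17.
Since P = $8 < min AVC = $17, price fails to cover variable cost at any output.
Best response: produce nothing and absorb the $484 fixed cost.

Shut down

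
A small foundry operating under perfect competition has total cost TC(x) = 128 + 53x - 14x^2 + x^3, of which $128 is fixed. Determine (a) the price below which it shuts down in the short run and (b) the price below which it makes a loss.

Shutdown price = $4; break-even price = $21

AVC = 53 - 14x + x^2; minimized at x = 7, giving min AVC = $4. That is the shutdown price.
ATC = 128/x + 53 - 14x + x^2. Setting dATC/dx = −128/x^2 − 14 + 2x = 0 gives x = 8 (since 2·8^3 − 14·8^2 = 128).
min ATC = 128/8 + 53 − 14·8 + 8^2 = $21. That is the break-even price.
Between these two prices the firm operates at a loss; above $21 it earns a profit.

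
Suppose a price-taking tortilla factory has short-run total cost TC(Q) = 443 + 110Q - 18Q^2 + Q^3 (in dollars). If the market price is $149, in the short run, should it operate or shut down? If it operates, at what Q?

Produce at Q = 13

From TC, MC = TC'(Q) = 110 - 36Q + 3Q^2 and AVC = VC/Q = 110 - 18Q + Q^2.
AVC hits its minimum where MC = AVC, at Q = 9, giving min AVC = 110 - 18·9 + 9^2 = $29.
Because $149 ≥ $29, revenue can cover variable cost; the firm operates.
P = MC gives -39 - 36Q + 3Q^2 = 0, with roots -1 and 13. Take the larger (rising MC): Q* = 13.
Check: AVC at Q = 13 is $45 ≤ P, so revenue covers variable cost.
Profit = P·Q − TC = 149·13 − 1028 = $909.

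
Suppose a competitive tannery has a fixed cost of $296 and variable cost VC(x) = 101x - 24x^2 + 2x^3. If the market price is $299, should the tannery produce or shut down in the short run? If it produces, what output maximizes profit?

Strip out fixed cost: VC = 101x - 24x^2 + 2x^3. Then AVC = 101 - 24x + 2x^2 and MC = 101 - 48x + 6x^2.
AVC hits its minimum where MC = AVC, at x = 6, giving min AVC = 101 - 24·6 + 2·6^2 = $29.
Because $299 ≥ $29, revenue can cover variable cost; the firm operates.
Solving P = MC: -198 - 48x + 6x^2 = 0 ⇒ x = -3 or 11. On the upward-sloping branch, x* = 11.
Check: AVC at x = 11 is $79 ≤ P, so revenue covers variable cost.
Profit = P·x − TC = 299·11 − 1165 = $2124.

Produce at x = 11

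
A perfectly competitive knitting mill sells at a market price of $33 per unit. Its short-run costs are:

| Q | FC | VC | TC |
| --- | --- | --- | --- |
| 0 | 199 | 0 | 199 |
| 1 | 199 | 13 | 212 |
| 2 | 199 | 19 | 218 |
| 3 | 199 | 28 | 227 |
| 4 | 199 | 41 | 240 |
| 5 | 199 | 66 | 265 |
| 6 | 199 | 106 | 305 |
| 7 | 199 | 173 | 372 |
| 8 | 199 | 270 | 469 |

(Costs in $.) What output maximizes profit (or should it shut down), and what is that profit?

Q = 5; profit = -$100

Tabulate TR − TC: Q=0: -199; Q=1: -179; Q=2: -152; Q=3: -128; Q=4: -108; Q=5: -100; Q=6: -107; Q=7: -141; Q=8: -205.
Profit is maximized at Q = 5. AVC there is 66/5 = $13.20 ≤ P, so producing beats shutting down (which would give -$199).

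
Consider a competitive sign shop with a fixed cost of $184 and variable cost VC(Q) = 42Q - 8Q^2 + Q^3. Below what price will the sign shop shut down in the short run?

$26 per unit

The shutdown price is the minimum of AVC. VC = 42Q - 8Q^2 + Q^3, so AVC = 42 - 8Q + Q^2.
At the minimum of AVC, MC = AVC. MC = 42 - 16Q + 3Q^2; setting MC = AVC gives 2Q^2 - 8Q = 0, so Q = 4. min AVC = 26.
The firm shuts down for any P below $26.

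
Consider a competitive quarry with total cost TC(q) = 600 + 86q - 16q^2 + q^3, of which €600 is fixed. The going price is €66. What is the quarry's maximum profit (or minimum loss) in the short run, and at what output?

AVC = 86 - 16q + q^2; min AVC = €22 at q = 8. Since P = €66 ≥ min AVC, the firm produces.
With MC = 86 - 32q + 3q^2, P = MC on the upward-sloping part at q* = 10.
TR = 66·10 = 660. TC = 600 + 260 = 860. Profit = 660 − 860 = -€200.
That loss of €200 beats the €600 the firm would lose by shutting down; producing recovers €400 of fixed cost.

Profit = -€200 at q = 10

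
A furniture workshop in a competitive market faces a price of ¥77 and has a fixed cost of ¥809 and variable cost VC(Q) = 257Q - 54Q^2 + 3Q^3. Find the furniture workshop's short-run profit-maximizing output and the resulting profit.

Profit = -¥209 at Q = 10

AVC = 257 - 54Q + 3Q^2; min AVC = ¥14 at Q = 9. Since P = ¥77 ≥ min AVC, the firm produces.
MC = 257 - 108Q + 9Q^2. Setting P = MC and taking the root on the rising branch gives Q* = 10.
TR = 77·10 = 770. TC = 809 + 170 = 979. Profit = 770 − 979 = -¥209.
That loss of ¥209 beats the ¥809 the firm would lose by shutting down; producing recovers ¥600 of fixed cost.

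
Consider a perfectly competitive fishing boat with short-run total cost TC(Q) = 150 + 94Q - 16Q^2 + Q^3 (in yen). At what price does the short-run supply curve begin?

The firm shuts down when price falls below the minimum of average variable cost. AVC = VC/Q = 94 - 16Q + Q^2.
dAVC/dQ = -16 + 2Q = 0 gives Q = 8. min AVC = 94 - 16·8 + 8^2 = 30.
For P < ¥30 the firm produces nothing.

¥30 per unit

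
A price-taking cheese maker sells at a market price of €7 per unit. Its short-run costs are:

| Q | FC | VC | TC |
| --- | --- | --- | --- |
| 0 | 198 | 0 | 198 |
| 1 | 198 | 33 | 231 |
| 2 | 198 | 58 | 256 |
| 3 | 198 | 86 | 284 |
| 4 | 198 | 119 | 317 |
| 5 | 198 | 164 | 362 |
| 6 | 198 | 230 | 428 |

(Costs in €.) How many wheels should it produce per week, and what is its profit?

Compute π = P·Q − TC at each output: Q=0: -198; Q=1: -224; Q=2: -242; Q=3: -263; Q=4: -289; Q=5: -327; Q=6: -386.
Profit is highest at Q = 0. Equivalently, the lowest AVC in the table is 86/3 ≈ €28.67 at Q = 3, and P = €7 falls below it — price never covers variable cost, so the firm shuts down and loses only its fixed cost.

Q = 0 (shut down); profit = -€198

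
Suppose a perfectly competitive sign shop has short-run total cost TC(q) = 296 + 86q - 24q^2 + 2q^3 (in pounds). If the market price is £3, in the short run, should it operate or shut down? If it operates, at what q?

Variable cost is VC = 86q - 24q^2 + 2q^3, so AVC = VC/q = 86 - 24q + 2q^2 and MC = dTC/dq = 86 - 48q + 6q^2.
AVC hits its minimum where MC = AVC, at q = 6, giving min AVC = 86 - 24·6 + 2·6^2 = £14.
P = £3 lies below min AVC = £14; no output level covers variable cost.
Shutting down limits the loss to fixed cost, £296.

Shut down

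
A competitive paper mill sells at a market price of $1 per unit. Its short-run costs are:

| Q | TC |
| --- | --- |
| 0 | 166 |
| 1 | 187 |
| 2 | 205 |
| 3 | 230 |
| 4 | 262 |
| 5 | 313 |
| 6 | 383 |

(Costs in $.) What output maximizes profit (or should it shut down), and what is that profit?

Q = 0 (shut down); profit = -$166

Tabulate TR − TC: Q=0: -166; Q=1: -186; Q=2: -203; Q=3: -227; Q=4: -258; Q=5: -308; Q=6: -377.
Profit is highest at Q = 0. Equivalently, the lowest AVC in the table is 39/2 ≈ $19.50 at Q = 2, and P = $1 falls below it — price never covers variable cost, so the firm shuts down and loses only its fixed cost.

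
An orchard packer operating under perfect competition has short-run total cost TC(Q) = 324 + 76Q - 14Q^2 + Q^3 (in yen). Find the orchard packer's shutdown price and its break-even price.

Shutdown price = ¥27; break-even price = ¥67

AVC = 76 - 14Q + Q^2; minimized at Q = 7, giving min AVC = ¥27. That is the shutdown price.
ATC = 324/Q + 76 - 14Q + Q^2. Setting dATC/dQ = −324/Q^2 − 14 + 2Q = 0 gives Q = 9 (since 2·9^3 − 14·9^2 = 324).
min ATC = 324/9 + 76 − 14·9 + 9^2 = ¥67. That is the break-even price.
Between these two prices the firm operates at a loss; above ¥67 it earns a profit.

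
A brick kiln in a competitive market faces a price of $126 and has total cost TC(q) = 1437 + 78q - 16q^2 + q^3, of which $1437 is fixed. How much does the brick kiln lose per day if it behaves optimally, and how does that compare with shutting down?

AVC = 78 - 16q + q^2; min AVC = $14 at q = 8. Since P = $126 ≥ min AVC, the firm produces.
With MC = 78 - 32q + 3q^2, P = MC on the upward-sloping part at q* = 12.
TR = 126·12 = 1512. TC = 1437 + 360 = 1797. Profit = 1512 − 1797 = -$285.
That loss of $285 beats the $1437 the firm would lose by shutting down; producing recovers $1152 of fixed cost.

Profit = -$285 at q = 12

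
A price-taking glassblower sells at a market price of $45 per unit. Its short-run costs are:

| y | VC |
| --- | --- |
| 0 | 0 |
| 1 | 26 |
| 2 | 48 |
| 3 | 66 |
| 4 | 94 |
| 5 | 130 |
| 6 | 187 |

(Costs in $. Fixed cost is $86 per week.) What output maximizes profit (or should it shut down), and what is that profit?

y = 5; profit = $9

Compute π = P·y − TC at each output: y=0: -86; y=1: -67; y=2: -44; y=3: -17; y=4: 0; y=5: 9; y=6: -3.
Profit is maximized at y = 5. AVC there is 130/5 = $26 ≤ P, so producing beats shutting down (which would give -$86).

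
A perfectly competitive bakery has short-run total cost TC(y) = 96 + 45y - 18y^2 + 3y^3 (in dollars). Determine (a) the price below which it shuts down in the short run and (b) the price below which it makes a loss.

AVC = 45 - 18y + 3y^2; minimized at y = 3, giving min AVC = $18. That is the shutdown price.
ATC = 96/y + 45 - 18y + 3y^2. Setting dATC/dy = −96/y^2 − 18 + 6y = 0 gives y = 4 (since 6·4^3 − 18·4^2 = 96).
min ATC = 96/4 + 45 − 18·4 + 3·4^2 = $45. That is the break-even price.
Between these two prices the firm operates at a loss; above $45 it earns a profit.

Shutdown price = $18; break-even price = $45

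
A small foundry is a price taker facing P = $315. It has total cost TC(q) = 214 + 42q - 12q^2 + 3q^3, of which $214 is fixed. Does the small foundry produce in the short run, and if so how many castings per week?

Produce at q = 7

Strip out fixed cost: VC = 42q - 12q^2 + 3q^3. Then AVC = 42 - 12q + 3q^2 and MC = 42 - 24q + 9q^2.
The AVC parabola has its vertex at q = 12/6 = 2, where AVC = 42 - 12·2 + 3·2^2 = $30.
P = $315 exceeds min AVC = $30, so the firm stays open.
P = MC gives -273 - 24q + 9q^2 = 0, with roots -13/3 and 7. Take the larger (rising MC): q* = 7.
Check: AVC at q = 7 is $105 ≤ P, so revenue covers variable cost.
Profit = P·q − TC = 315·7 − 949 = $1256.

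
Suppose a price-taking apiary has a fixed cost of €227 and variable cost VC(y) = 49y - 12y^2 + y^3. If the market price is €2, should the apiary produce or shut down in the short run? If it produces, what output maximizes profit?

Strip out fixed cost: VC = 49y - 12y^2 + y^3. Then AVC = 49 - 12y + y^2 and MC = 49 - 24y + 3y^2.
AVC hits its minimum where MC = AVC, at y = 6, giving min AVC = 49 - 12·6 + 6^2 = €13.
P = €2 lies below min AVC = €13; no output level covers variable cost.
Best response: produce nothing and absorb the €227 fixed cost.

Shut down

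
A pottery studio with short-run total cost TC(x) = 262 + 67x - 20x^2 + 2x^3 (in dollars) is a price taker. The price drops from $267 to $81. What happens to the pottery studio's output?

AVC = 67 - 20x + 2x^2, minimized at x = 5 where min AVC = $17. MC = 67 - 40x + 6x^2.
At P = $267 ≥ min AVC, set P = MC on the rising branch: x = 10.
At P = $81 ≥ min AVC, set P = MC: x = 7. The firm stays open but cuts output.

Output falls from 10 to 7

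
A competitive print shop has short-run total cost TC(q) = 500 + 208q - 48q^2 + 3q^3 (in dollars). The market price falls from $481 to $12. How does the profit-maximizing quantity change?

Output falls from 13 to 0 (the firm shuts down)

AVC = 208 - 48q + 3q^2, minimized at q = 8 where min AVC = $16. MC = 208 - 96q + 9q^2.
With P = $481 above the shutdown price, P = MC gives q = 13.
At P = $12 < min AVC = $16, price no longer covers variable cost at any output, so the firm shuts down: q = 0.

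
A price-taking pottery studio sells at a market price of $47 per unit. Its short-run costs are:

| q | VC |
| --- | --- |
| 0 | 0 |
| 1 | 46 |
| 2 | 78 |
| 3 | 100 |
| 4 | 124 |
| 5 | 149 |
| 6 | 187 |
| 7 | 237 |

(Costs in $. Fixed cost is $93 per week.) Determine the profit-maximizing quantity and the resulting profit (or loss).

q = 6; profit = $2

Tabulate TR − TC: q=0: -93; q=1: -92; q=2: -77; q=3: -52; q=4: -29; q=5: -7; q=6: 2; q=7: -1.
Profit is maximized at q = 6. AVC there is 187/6 = $31.17 ≤ P, so producing beats shutting down (which would give -$93).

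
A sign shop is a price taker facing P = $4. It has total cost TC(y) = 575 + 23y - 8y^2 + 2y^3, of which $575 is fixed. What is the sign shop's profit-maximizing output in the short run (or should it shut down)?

Shut down

From TC, MC = TC'(y) = 23 - 16y + 6y^2 and AVC = VC/y = 23 - 8y + 2y^2.
The AVC parabola has its vertex at y = 8/4 = 2, where AVC = 23 - 8·2 + 2·2^2 = $15.
P = $4 lies below min AVC = $15; no output level covers variable cost.
Shutting down limits the loss to fixed cost, $575.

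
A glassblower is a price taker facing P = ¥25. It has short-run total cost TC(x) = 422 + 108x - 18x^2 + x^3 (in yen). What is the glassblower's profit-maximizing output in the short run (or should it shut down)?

Strip out fixed cost: VC = 108x - 18x^2 + x^3. Then AVC = 108 - 18x + x^2 and MC = 108 - 36x + 3x^2.
AVC is minimized where dAVC/dx = -18 + 2x = 0, at x = 9; min AVC = 108 - 18·9 + 9^2 = ¥27.
With P < min AVC (¥25 < ¥27), every unit sold adds to the loss.
The firm minimizes its loss by shutting down and losing only its fixed cost of ¥422.

Shut down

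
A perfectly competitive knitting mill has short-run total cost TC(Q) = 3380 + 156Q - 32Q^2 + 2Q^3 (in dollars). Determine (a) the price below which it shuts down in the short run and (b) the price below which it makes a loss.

Shutdown price = min AVC. AVC = 156 - 32Q + 2Q^2, with vertex at Q = 8 and minimum $28.
ATC = 3380/Q + 156 - 32Q + 2Q^2. Setting dATC/dQ = −3380/Q^2 − 32 + 4Q = 0 gives Q = 13 (since 4·13^3 − 32·13^2 = 3380).
min ATC = 3380/13 + 156 − 32·13 + 2·13^2 = $338. That is the break-even price.
Between these two prices the firm operates at a loss; above $338 it earns a profit.

Shutdown price = $28; break-even price = $338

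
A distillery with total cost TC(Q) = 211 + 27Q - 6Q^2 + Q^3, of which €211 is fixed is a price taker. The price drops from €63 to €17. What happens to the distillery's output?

Output falls from 6 to 0 (the firm shuts down)

MC = 27 - 12Q + 3Q^2; the shutdown threshold is min AVC = €18 (at Q = 3).
With P = €63 above the shutdown price, P = MC gives Q = 6.
At P = €17 < min AVC = €18, price no longer covers variable cost at any output, so the firm shuts down: Q = 0.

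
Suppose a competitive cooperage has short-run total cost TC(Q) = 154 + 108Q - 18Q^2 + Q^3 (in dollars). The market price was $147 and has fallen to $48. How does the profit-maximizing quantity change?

Output falls from 13 to 10

AVC = 108 - 18Q + Q^2, minimized at Q = 9 where min AVC = $27. MC = 108 - 36Q + 3Q^2.
At P = $147 ≥ min AVC, set P = MC on the rising branch: Q = 13.
At P = $48 ≥ min AVC, set P = MC: Q = 10. The firm stays open but cuts output.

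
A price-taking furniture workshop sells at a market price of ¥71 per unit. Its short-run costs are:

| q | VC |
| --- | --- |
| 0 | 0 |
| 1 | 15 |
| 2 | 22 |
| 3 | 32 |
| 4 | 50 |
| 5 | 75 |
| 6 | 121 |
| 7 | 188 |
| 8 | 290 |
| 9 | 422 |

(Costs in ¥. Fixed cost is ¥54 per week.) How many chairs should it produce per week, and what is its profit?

q = 7; profit = ¥255

Profit at each row (π = 71q − TC): q=0: -54; q=1: 2; q=2: 66; q=3: 127; q=4: 180; q=5: 226; q=6: 251; q=7: 255; q=8: 224; q=9: 163.
Profit is maximized at q = 7. AVC there is 188/7 = ¥26.86 ≤ P, so producing beats shutting down (which would give -¥54).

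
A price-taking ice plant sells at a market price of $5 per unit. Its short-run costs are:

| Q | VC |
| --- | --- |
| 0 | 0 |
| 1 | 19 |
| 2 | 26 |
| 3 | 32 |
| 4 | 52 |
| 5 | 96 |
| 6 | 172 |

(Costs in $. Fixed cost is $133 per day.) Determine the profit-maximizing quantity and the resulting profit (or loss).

Q = 0 (shut down); profit = -$133

Profit at each row (π = 5Q − TC): Q=0: -133; Q=1: -147; Q=2: -149; Q=3: -150; Q=4: -165; Q=5: -204; Q=6: -275.
Profit is highest at Q = 0. Equivalently, the lowest AVC in the table is 32/3 ≈ $10.67 at Q = 3, and P = $5 falls below it — price never covers variable cost, so the firm shuts down and loses only its fixed cost.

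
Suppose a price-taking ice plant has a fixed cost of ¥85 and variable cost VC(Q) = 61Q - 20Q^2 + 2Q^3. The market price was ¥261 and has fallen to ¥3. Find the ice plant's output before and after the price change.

Output falls from 10 to 0 (the firm shuts down)

MC = 61 - 40Q + 6Q^2; the shutdown threshold is min AVC = ¥11 (at Q = 5).
At P = ¥261 ≥ min AVC, set P = MC on the rising branch: Q = 10.
At P = ¥3 < min AVC = ¥11, price no longer covers variable cost at any output, so the firm shuts down: Q = 0.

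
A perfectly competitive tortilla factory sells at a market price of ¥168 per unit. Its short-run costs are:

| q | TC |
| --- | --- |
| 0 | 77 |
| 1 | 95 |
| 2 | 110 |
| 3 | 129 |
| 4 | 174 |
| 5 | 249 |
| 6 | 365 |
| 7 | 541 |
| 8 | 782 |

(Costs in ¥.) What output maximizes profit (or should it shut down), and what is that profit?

Profit at each row (π = 168q − TC): q=0: -77; q=1: 73; q=2: 226; q=3: 375; q=4: 498; q=5: 591; q=6: 643; q=7: 635; q=8: 562.
Profit is maximized at q = 6. AVC there is 288/6 = ¥48 ≤ P, so producing beats shutting down (which would give -¥77).

q = 6; profit = ¥643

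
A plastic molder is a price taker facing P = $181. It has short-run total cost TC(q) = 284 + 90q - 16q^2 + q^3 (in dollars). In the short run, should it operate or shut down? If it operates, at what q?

Produce at q = 13

Strip out fixed cost: VC = 90q - 16q^2 + q^3. Then AVC = 90 - 16q + q^2 and MC = 90 - 32q + 3q^2.
AVC is minimized where dAVC/dq = -16 + 2q = 0, at q = 8; min AVC = 90 - 16·8 + 8^2 = $26.
Since P = $181 ≥ min AVC = $26, price covers variable cost and the firm should produce.
P = MC gives -91 - 32q + 3q^2 = 0, with roots -7/3 and 13. Take the larger (rising MC): q* = 13.
Check: AVC at q = 13 is $51 ≤ P, so revenue covers variable cost.
Profit = P·q − TC = 181·13 − 947 = $1406.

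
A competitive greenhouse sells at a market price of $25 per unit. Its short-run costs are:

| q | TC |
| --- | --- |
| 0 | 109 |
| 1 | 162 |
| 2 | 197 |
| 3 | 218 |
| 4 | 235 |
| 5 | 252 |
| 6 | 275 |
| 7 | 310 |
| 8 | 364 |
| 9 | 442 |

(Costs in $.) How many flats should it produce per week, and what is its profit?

Tabulate TR − TC: q=0: -109; q=1: -137; q=2: -147; q=3: -143; q=4: -135; q=5: -127; q=6: -125; q=7: -135; q=8: -164; q=9: -217.
Profit is highest at q = 0. Equivalently, the lowest AVC in the table is 166/6 ≈ $27.67 at q = 6, and P = $25 falls below it — price never covers variable cost, so the firm shuts down and loses only its fixed cost.

q = 0 (shut down); profit = -$109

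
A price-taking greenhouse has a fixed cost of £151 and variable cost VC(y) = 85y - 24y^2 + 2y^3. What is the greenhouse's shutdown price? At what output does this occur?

£13 per unit, at y = 6

Short-run supply begins at min AVC. From VC = 85y - 24y^2 + 2y^3, AVC = 85 - 24y + 2y^2.
dAVC/dy = -24 + 4y = 0 gives y = 6. min AVC = 85 - 24·6 + 2·6^2 = 13.
So the shutdown price is £13.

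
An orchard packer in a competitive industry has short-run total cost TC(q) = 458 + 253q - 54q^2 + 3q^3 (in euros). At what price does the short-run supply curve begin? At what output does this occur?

The shutdown price is the minimum of AVC. VC = 253q - 54q^2 + 3q^3, so AVC = 253 - 54q + 3q^2.
dAVC/dq = -54 + 6q = 0 gives q = 9. min AVC = 253 - 54·9 + 3·9^2 = 10.
For P < €10 the firm produces nothing.

€10 per unit, at q = 9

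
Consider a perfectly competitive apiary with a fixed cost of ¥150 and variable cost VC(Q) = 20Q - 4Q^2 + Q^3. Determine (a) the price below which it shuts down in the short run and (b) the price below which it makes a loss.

AVC = 20 - 4Q + Q^2; minimized at Q = 2, giving min AVC = ¥16. That is the shutdown price.
ATC = 150/Q + 20 - 4Q + Q^2. Setting dATC/dQ = −150/Q^2 − 4 + 2Q = 0 gives Q = 5 (since 2·5^3 − 4·5^2 = 150).
min ATC = 150/5 + 20 − 4·5 + 5^2 = ¥55. That is the break-even price.
For ¥16 ≤ P < ¥55 the firm produces at a loss; below ¥16 it shuts down.

Shutdown price = ¥16; break-even price = ¥55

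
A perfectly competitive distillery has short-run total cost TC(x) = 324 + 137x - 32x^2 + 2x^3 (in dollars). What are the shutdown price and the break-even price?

Shutdown price = min AVC. AVC = 137 - 32x + 2x^2, with vertex at x = 8 and minimum $9.
ATC = 324/x + 137 - 32x + 2x^2. Setting dATC/dx = −324/x^2 − 32 + 4x = 0 gives x = 9 (since 4·9^3 − 32·9^2 = 324).
min ATC = 324/9 + 137 − 32·9 + 2·9^2 = $47. That is the break-even price.
For $9 ≤ P < $47 the firm produces at a loss; below $9 it shuts down.

Shutdown price = $9; break-even price = $47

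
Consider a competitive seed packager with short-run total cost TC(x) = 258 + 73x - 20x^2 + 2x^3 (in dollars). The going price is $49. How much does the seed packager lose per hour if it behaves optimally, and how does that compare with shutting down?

Profit = -$114 at x = 6

AVC = 73 - 20x + 2x^2 has its minimum $23 at x = 5; price $49 clears that bar, so the firm operates.
With MC = 73 - 40x + 6x^2, P = MC on the upward-sloping part at x* = 6.
TR = 49·6 = 294. TC = 258 + 150 = 408. Profit = 294 − 408 = -$114.
Shutting down would mean losing the fixed cost of $258, so operating at a loss of $114 is better by $144.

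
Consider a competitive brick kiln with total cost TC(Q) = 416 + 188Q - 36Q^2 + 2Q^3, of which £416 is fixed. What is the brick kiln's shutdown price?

The firm shuts down when price falls below the minimum of average variable cost. AVC = VC/Q = 188 - 36Q + 2Q^2.
At the minimum of AVC, MC = AVC. MC = 188 - 72Q + 6Q^2; setting MC = AVC gives 4Q^2 - 36Q = 0, so Q = 9. min AVC = 26.
So the shutdown price is £26.

£26 per unit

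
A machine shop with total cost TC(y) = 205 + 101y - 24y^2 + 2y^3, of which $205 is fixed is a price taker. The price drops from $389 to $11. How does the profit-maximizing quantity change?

Output falls from 12 to 0 (the firm shuts down)

AVC = 101 - 24y + 2y^2, minimized at y = 6 where min AVC = $29. MC = 101 - 48y + 6y^2.
At P = $389 ≥ min AVC, set P = MC on the rising branch: y = 12.
At P = $11 < min AVC = $29, price no longer covers variable cost at any output, so the firm shuts down: y = 0.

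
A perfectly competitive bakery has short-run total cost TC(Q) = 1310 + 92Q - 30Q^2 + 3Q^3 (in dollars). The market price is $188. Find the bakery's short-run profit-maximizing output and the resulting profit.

AVC = 92 - 30Q + 3Q^2; min AVC = $17 at Q = 5. Since P = $188 ≥ min AVC, the firm produces.
With MC = 92 - 60Q + 9Q^2, P = MC on the upward-sloping part at Q* = 8.
TR = 188·8 = 1504. TC = 1310 + 352 = 1662. Profit = 1504 − 1662 = -$158.
Shutting down would mean losing the fixed cost of $1310, so operating at a loss of $158 is better by $1152.

Profit = -$158 at Q = 8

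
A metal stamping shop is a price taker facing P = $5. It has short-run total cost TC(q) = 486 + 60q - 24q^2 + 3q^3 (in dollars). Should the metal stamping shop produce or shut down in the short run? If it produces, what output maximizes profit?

Shut down

Strip out fixed cost: VC = 60q - 24q^2 + 3q^3. Then AVC = 60 - 24q + 3q^2 and MC = 60 - 48q + 9q^2.
AVC is minimized where dAVC/dq = -24 + 6q = 0, at q = 4; min AVC = 60 - 24·4 + 3·4^2 = $12.
Since P = $5 < min AVC = $12, price fails to cover variable cost at any output.
Shutting down limits the loss to fixed cost, $486.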